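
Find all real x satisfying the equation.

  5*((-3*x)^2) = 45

Step 1. [5*((-3*x)^2) = 45] 5·(inner) — divide through by 5, so div: (-3*x)^2 = 9.
Step 2. [(-3*x)^2 = 9] 9 ≥ 0, LHS is (·)² — take ±√ ⇒ sqrt: -3*x = 3 or -3.
Step 3. [-3*x = 3 or -3] -3·(inner) — divide through by -3, so div: x = -1 or 1.

Answer: x ∈ {-1, 1}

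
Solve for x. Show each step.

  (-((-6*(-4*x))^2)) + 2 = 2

Step 1. [(-((-6*(-4*x))^2)) + 2 = 2] peel the +2: subtract 2 from each side, so sub: -((-6*(-4*x))^2) = 0.
Step 2. [-((-6*(-4*x))^2) = 0] leading − — multiply by −1, so neg: (-6*(-4*x))^2 = 0.
Step 3. [(-6*(-4*x))^2 = 0] LHS squared, RHS 0 ≥ 0: apply √ (±). So sqrt: -6*(-4*x) = 0.
Step 4. [-6*(-4*x) = 0] leading coefficient -6: divide by -6. So div: -4*x = 0.
Step 5. [-4*x = 0] -4 out front; divide by -4. So div: x = 0.

Answer: x ∈ {0}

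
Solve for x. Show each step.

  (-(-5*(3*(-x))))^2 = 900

Step 1. [(-(-5*(3*(-x))))^2 = 900] LHS squared, RHS 900 ≥ 0: apply √ (±), so sqrt: -(-5*(3*(-x))) = 30 or -30.
Step 2. [-(-5*(3*(-x))) = 30 or -30] leading − — multiply by −1. So neg: -5*(3*(-x)) = -30 or 30.
Step 3. [-5*(3*(-x)) = -30 or 30] LHS = -5·(…); ÷-5 both sides ⇒ div: 3*(-x) = 6 or -6.
Step 4. [3*(-x) = 6 or -6] leading coefficient 3: divide by 3, so div: -x = 2 or -2.
Step 5. [-x = 2 or -2] LHS negated; negate both sides ⇒ neg: x = -2 or 2.

Answer: x ∈ {-2, 2}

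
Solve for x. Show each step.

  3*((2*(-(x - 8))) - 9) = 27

Step 1. [3*((2*(-(x - 8))) - 9) = 27] leading coefficient 3: divide by 3. So div: (2*(-(x - 8))) - 9 = 9.
Step 2. [(2*(-(x - 8))) - 9 = 9] peel the -9: add 9 from each side, so sub: 2*(-(x - 8)) = 18.
Step 3. [2*(-(x - 8)) = 18] divide by the outer 2 ⇒ div: -(x - 8) = 9.
Step 4. [-(x - 8) = 9] flip signs both sides. So neg: x - 8 = -9.
Step 5. [x - 8 = -9] 8 comes off first (add 8) ⇒ sub: x = -1.

Answer: x ∈ {-1}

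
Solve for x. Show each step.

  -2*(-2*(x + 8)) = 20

Step 1. [-2*(-2*(x + 8)) = 20] divide by the outer -2. So div: -2*(x + 8) = -10.
Step 2. [-2*(x + 8) = -10] leading coefficient -2: divide by -2. So div: x + 8 = 5.
Step 3. [x + 8 = 5] 8 comes off first (subtract 8). So sub: x = -3.

Answer: x ∈ {-3}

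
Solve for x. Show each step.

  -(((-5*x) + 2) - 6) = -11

Step 1. [-(((-5*x) + 2) - 6) = -11] flip signs both sides. So neg: ((-5*x) + 2) - 6 = 11.
Step 2. [((-5*x) + 2) - 6 = 11] peel the -6: add 6 from each side, so sub: (-5*x) + 2 = 17.
Step 3. [(-5*x) + 2 = 17] the outer +2 inverts by subtracting 2. So sub: -5*x = 15.
Step 4. [-5*x = 15] leading coefficient -5: divide by -5 ⇒ div: x = -3.

Answer: x ∈ {-3}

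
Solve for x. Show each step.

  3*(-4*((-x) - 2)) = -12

Step 1. [3*(-4*((-x) - 2)) = -12] 3 out front; divide by 3. So div: -4*((-x) - 2) = -4.
Step 2. [-4*((-x) - 2) = -4] leading coefficient -4: divide by -4, so div: (-x) - 2 = 1.
Step 3. [(-x) - 2 = 1] peel the -2: add 2 from each side, so sub: -x = 3.
Step 4. [-x = 3] flip signs both sides, so neg: x = -3.

Answer: x ∈ {-3}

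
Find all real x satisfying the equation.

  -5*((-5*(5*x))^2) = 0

Step 1. [-5*((-5*(5*x))^2) = 0] -5·(inner) — divide through by -5. So div: (-5*(5*x))^2 = 0.
Step 2. [(-5*(5*x))^2 = 0] √ both sides: 0 ≥ 0 gives two branches. So sqrt: -5*(5*x) = 0.
Step 3. [-5*(5*x) = 0] leading coefficient -5: divide by -5. So div: 5*x = 0.
Step 4. [5*x = 0] 5·(inner) — divide through by 5, so div: x = 0.

Answer: x ∈ {0}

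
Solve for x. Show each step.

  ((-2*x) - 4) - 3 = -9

Step 1. [((-2*x) - 4) - 3 = -9] the outer -3 inverts by adding 3 ⇒ sub: (-2*x) - 4 = -6.
Step 2. [(-2*x) - 4 = -6] -2 | LHS and -2 | -6: pull -2 out, so factor: x + 2 = 3.
Step 3. [x + 2 = 3] the outer +2 inverts by subtracting 2, so sub: x = 1.

Answer: x ∈ {1}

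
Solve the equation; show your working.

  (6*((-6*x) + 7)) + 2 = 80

Step 1. [(6*((-6*x) + 7)) + 2 = 80] peel the +2: subtract 2 from each side. So sub: 6*((-6*x) + 7) = 78.
Step 2. [6*((-6*x) + 7) = 78] 6 out front; divide by 6. So div: (-6*x) + 7 = 13.
Step 3. [(-6*x) + 7 = 13] 7 comes off first (subtract 7) ⇒ sub: -6*x = 6.
Step 4. [-6*x = 6] leading coefficient -6: divide by -6. So div: x = -1.

Answer: x ∈ {-1}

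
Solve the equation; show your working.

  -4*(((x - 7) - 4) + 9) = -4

Step 1. [-4*(((x - 7) - 4) + 9) = -4] -4·(inner) — divide through by -4. So div: ((x - 7) - 4) + 9 = 1.
Step 2. [((x - 7) - 4) + 9 = 1] subtract 9: x sits inside (… + 9). So sub: (x - 7) - 4 = -8.
Step 3. [(x - 7) - 4 = -8] -4 is outermost — add 4 both sides, so sub: x - 7 = -4.
Step 4. [x - 7 = -4] -7 is outermost — add 7 both sides ⇒ sub: x = 3.

Answer: x ∈ {3}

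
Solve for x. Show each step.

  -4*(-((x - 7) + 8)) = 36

Step 1. [-4*(-((x - 7) + 8)) = 36] -4·(inner) — divide through by -4. So div: -((x - 7) + 8) = -9.
Step 2. [-((x - 7) + 8) = -9] LHS negated; negate both sides ⇒ neg: (x - 7) + 8 = 9.
Step 3. [(x - 7) + 8 = 9] the outer +8 inverts by subtracting 8 ⇒ sub: x - 7 = 1.
Step 4. [x - 7 = 1] the outer -7 inverts by adding 7, so sub: x = 8.

Answer: x ∈ {8}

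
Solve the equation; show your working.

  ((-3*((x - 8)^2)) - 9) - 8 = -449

Step 1. [((-3*((x - 8)^2)) - 9) - 8 = -449] the outer -8 inverts by adding 8. So sub: (-3*((x - 8)^2)) - 9 = -441.
Step 2. [(-3*((x - 8)^2)) - 9 = -441] the outer -9 inverts by adding 9, so sub: -3*((x - 8)^2) = -432.
Step 3. [-3*((x - 8)^2) = -432] divide by the outer -3, so div: (x - 8)^2 = 144.
Step 4. [(x - 8)^2 = 144] 144 ≥ 0, LHS is (·)² — take ±√, so sqrt: x - 8 = 12 or -12.
Step 5. [x - 8 = 12 or -12] -8 is outermost — add 8 both sides ⇒ sub: x = 20 or -4.

Answer: x ∈ {-4, 20}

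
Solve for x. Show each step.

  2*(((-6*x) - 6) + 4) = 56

Step 1. [2*(((-6*x) - 6) + 4) = 56] 2·(inner) — divide through by 2. So div: ((-6*x) - 6) + 4 = 28.
Step 2. [((-6*x) - 6) + 4 = 28] 4 comes off first (subtract 4), so sub: (-6*x) - 6 = 24.
Step 3. [(-6*x) - 6 = 24] 6 comes off first (add 6) ⇒ sub: -6*x = 30.
Step 4. [-6*x = 30] LHS = -6·(…); ÷-6 both sides. So div: x = -5.

Answer: x ∈ {-5}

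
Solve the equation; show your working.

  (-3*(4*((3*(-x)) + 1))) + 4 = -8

Step 1. [(-3*(4*((3*(-x)) + 1))) + 4 = -8] peel the +4: subtract 4 from each side ⇒ sub: -3*(4*((3*(-x)) + 1)) = -12.
Step 2. [-3*(4*((3*(-x)) + 1)) = -12] -3·(inner) — divide through by -3, so div: 4*((3*(-x)) + 1) = 4.
Step 3. [4*((3*(-x)) + 1) = 4] leading coefficient 4: divide by 4. So div: (3*(-x)) + 1 = 1.
Step 4. [(3*(-x)) + 1 = 1] subtract 1: x sits inside (… + 1) ⇒ sub: 3*(-x) = 0.
Step 5. [3*(-x) = 0] 3·(inner) — divide through by 3 ⇒ div: -x = 0.
Step 6. [-x = 0] leading − — multiply by −1, so neg: x = 0.

Answer: x ∈ {0}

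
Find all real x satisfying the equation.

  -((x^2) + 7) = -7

Step 1. [-((x^2) + 7) = -7] leading − — multiply by −1. So neg: (x^2) + 7 = 7.
Step 2. [(x^2) + 7 = 7] the outer +7 inverts by subtracting 7. So sub: x^2 = 0.
Step 3. [x^2 = 0] LHS squared, RHS 0 ≥ 0: apply √ (±), so sqrt: x = 0.

Answer: x ∈ {0}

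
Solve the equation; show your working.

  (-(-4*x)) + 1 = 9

Step 1. [(-(-4*x)) + 1 = 9] peel the +1: subtract 1 from each side, so sub: -(-4*x) = 8.
Step 2. [-(-4*x) = 8] leading − — multiply by −1, so neg: -4*x = -8.
Step 3. [-4*x = -8] leading coefficient -4: divide by -4, so div: x = 2.

Answer: x ∈ {2}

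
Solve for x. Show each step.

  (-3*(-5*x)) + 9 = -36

Step 1. [(-3*(-5*x)) + 9 = -36] 9 comes off first (subtract 9), so sub: -3*(-5*x) = -45.
Step 2. [-3*(-5*x) = -45] -3·(inner) — divide through by -3. So div: -5*x = 15.
Step 3. [-5*x = 15] leading coefficient -5: divide by -5. So div: x = -3.

Answer: x ∈ {-3}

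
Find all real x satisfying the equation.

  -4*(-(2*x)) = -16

Step 1. [-4*(-(2*x)) = -16] divide by the outer -4. So div: -(2*x) = 4.
Step 2. [-(2*x) = 4] leading − — multiply by −1. So neg: 2*x = -4.
Step 3. [2*x = -4] 2 out front; divide by 2. So div: x = -2.

Answer: x ∈ {-2}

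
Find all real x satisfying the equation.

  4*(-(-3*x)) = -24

Step 1. [4*(-(-3*x)) = -24] LHS = 4·(…); ÷4 both sides, so div: -(-3*x) = -6.
Step 2. [-(-3*x) = -6] flip signs both sides, so neg: -3*x = 6.
Step 3. [-3*x = 6] divide by the outer -3 ⇒ div: x = -2.

Answer: x ∈ {-2}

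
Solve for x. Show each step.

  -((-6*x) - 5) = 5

Step 1. [-((-6*x) - 5) = 5] leading − — multiply by −1, so neg: (-6*x) - 5 = -5.
Step 2. [(-6*x) - 5 = -5] -5 is outermost — add 5 both sides. So sub: -6*x = 0.
Step 3. [-6*x = 0] divide by the outer -6. So div: x = 0.

Answer: x ∈ {0}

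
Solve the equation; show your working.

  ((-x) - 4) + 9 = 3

Step 1. [((-x) - 4) + 9 = 3] the outer +9 inverts by subtracting 9 ⇒ sub: (-x) - 4 = -6.
Step 2. [(-x) - 4 = -6] add 4: x sits inside (… - 4) ⇒ sub: -x = -2.
Step 3. [-x = -2] flip signs both sides. So neg: x = 2.

Answer: x ∈ {2}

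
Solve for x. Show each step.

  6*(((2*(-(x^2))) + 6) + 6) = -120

Step 1. [6*(((2*(-(x^2))) + 6) + 6) = -120] divide by the outer 6, so div: ((2*(-(x^2))) + 6) + 6 = -20.
Step 2. [((2*(-(x^2))) + 6) + 6 = -20] the outer +6 inverts by subtracting 6 ⇒ sub: (2*(-(x^2))) + 6 = -26.
Step 3. [(2*(-(x^2))) + 6 = -26] the outer +6 inverts by subtracting 6, so sub: 2*(-(x^2)) = -32.
Step 4. [2*(-(x^2)) = -32] divide by the outer 2. So div: -(x^2) = -16.
Step 5. [-(x^2) = -16] flip signs both sides, so neg: x^2 = 16.
Step 6. [x^2 = 16] √ both sides: 16 ≥ 0 gives two branches, so sqrt: x = 4 or -4.

Answer: x ∈ {-4, 4}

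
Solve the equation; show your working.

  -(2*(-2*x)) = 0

Step 1. [-(2*(-2*x)) = 0] LHS negated; negate both sides ⇒ neg: 2*(-2*x) = 0.
Step 2. [2*(-2*x) = 0] 2·(inner) — divide through by 2. So div: -2*x = 0.
Step 3. [-2*x = 0] -2 out front; divide by -2, so div: x = 0.

Answer: x ∈ {0}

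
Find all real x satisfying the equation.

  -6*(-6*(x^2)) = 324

Step 1. [-6*(-6*(x^2)) = 324] leading coefficient -6: divide by -6, so div: -6*(x^2) = -54.
Step 2. [-6*(x^2) = -54] leading coefficient -6: divide by -6, so div: x^2 = 9.
Step 3. [x^2 = 9] LHS squared, RHS 9 ≥ 0: apply √ (±) ⇒ sqrt: x = 3 or -3.

Answer: x ∈ {-3, 3}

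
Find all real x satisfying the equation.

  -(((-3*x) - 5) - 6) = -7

Step 1. [-(((-3*x) - 5) - 6) = -7] LHS negated; negate both sides. So neg: ((-3*x) - 5) - 6 = 7.
Step 2. [((-3*x) - 5) - 6 = 7] peel the -6: add 6 from each side. So sub: (-3*x) - 5 = 13.
Step 3. [(-3*x) - 5 = 13] -5 is outermost — add 5 both sides. So sub: -3*x = 18.
Step 4. [-3*x = 18] -3·(inner) — divide through by -3. So div: x = -6.

Answer: x ∈ {-6}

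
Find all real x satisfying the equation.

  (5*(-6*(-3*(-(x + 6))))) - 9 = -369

Step 1. [(5*(-6*(-3*(-(x + 6))))) - 9 = -369] the outer -9 inverts by adding 9, so sub: 5*(-6*(-3*(-(x + 6)))) = -360.
Step 2. [5*(-6*(-3*(-(x + 6)))) = -360] 5 out front; divide by 5. So div: -6*(-3*(-(x + 6))) = -72.
Step 3. [-6*(-3*(-(x + 6))) = -72] leading coefficient -6: divide by -6, so div: -3*(-(x + 6)) = 12.
Step 4. [-3*(-(x + 6)) = 12] -3·(inner) — divide through by -3. So div: -(x + 6) = -4.
Step 5. [-(x + 6) = -4] leading − — multiply by −1 ⇒ neg: x + 6 = 4.
Step 6. [x + 6 = 4] subtract 6: x sits inside (… + 6), so sub: x = -2.

Answer: x ∈ {-2}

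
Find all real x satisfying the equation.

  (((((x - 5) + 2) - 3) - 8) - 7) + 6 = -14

Step 1. [(((((x - 5) + 2) - 3) - 8) - 7) + 6 = -14] peel the +6: subtract 6 from each side. So sub: ((((x - 5) + 2) - 3) - 8) - 7 = -20.
Step 2. [((((x - 5) + 2) - 3) - 8) - 7 = -20] 7 comes off first (add 7), so sub: (((x - 5) + 2) - 3) - 8 = -13.
Step 3. [(((x - 5) + 2) - 3) - 8 = -13] peel the -8: add 8 from each side. So sub: ((x - 5) + 2) - 3 = -5.
Step 4. [((x - 5) + 2) - 3 = -5] add 3: x sits inside (… - 3), so sub: (x - 5) + 2 = -2.
Step 5. [(x - 5) + 2 = -2] +2 is outermost — subtract 2 both sides ⇒ sub: x - 5 = -4.
Step 6. [x - 5 = -4] peel the -5: add 5 from each side, so sub: x = 1.

Answer: x ∈ {1}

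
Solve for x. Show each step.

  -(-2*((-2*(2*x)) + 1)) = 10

Step 1. [-(-2*((-2*(2*x)) + 1)) = 10] flip signs both sides, so neg: -2*((-2*(2*x)) + 1) = -10.
Step 2. [-2*((-2*(2*x)) + 1) = -10] -2 out front; divide by -2, so div: (-2*(2*x)) + 1 = 5.
Step 3. [(-2*(2*x)) + 1 = 5] 1 comes off first (subtract 1) ⇒ sub: -2*(2*x) = 4.
Step 4. [-2*(2*x) = 4] divide by the outer -2. So div: 2*x = -2.
Step 5. [2*x = -2] LHS = 2·(…); ÷2 both sides. So div: x = -1.

Answer: x ∈ {-1}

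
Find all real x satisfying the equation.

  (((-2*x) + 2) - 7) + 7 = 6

Step 1. [(((-2*x) + 2) - 7) + 7 = 6] 7 comes off first (subtract 7) ⇒ sub: ((-2*x) + 2) - 7 = -1.
Step 2. [((-2*x) + 2) - 7 = -1] 7 comes off first (add 7), so sub: (-2*x) + 2 = 6.
Step 3. [(-2*x) + 2 = 6] the outer +2 inverts by subtracting 2. So sub: -2*x = 4.
Step 4. [-2*x = 4] -2·(inner) — divide through by -2. So div: x = -2.

Answer: x ∈ {-2}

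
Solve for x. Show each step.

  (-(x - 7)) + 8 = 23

Step 1. [(-(x - 7)) + 8 = 23] peel the +8: subtract 8 from each side. So sub: -(x - 7) = 15.
Step 2. [-(x - 7) = 15] LHS negated; negate both sides, so neg: x - 7 = -15.
Step 3. [x - 7 = -15] -7 is outermost — add 7 both sides ⇒ sub: x = -8.

Answer: x ∈ {-8}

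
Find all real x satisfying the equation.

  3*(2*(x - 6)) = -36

Step 1. [3*(2*(x - 6)) = -36] LHS = 3·(…); ÷3 both sides, so div: 2*(x - 6) = -12.
Step 2. [2*(x - 6) = -12] leading coefficient 2: divide by 2. So div: x - 6 = -6.
Step 3. [x - 6 = -6] peel the -6: add 6 from each side, so sub: x = 0.

Answer: x ∈ {0}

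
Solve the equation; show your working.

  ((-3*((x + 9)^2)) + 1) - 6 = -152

Step 1. [((-3*((x + 9)^2)) + 1) - 6 = -152] the outer -6 inverts by adding 6 ⇒ sub: (-3*((x + 9)^2)) + 1 = -146.
Step 2. [(-3*((x + 9)^2)) + 1 = -146] subtract 1: x sits inside (… + 1). So sub: -3*((x + 9)^2) = -147.
Step 3. [-3*((x + 9)^2) = -147] leading coefficient -3: divide by -3. So div: (x + 9)^2 = 49.
Step 4. [(x + 9)^2 = 49] 49 ≥ 0, LHS is (·)² — take ±√ ⇒ sqrt: x + 9 = 7 or -7.
Step 5. [x + 9 = 7 or -7] +9 is outermost — subtract 9 both sides. So sub: x = -2 or -16.

Answer: x ∈ {-16, -2}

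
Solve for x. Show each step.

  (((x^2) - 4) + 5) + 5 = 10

Step 1. [(((x^2) - 4) + 5) + 5 = 10] +5 is outermost — subtract 5 both sides ⇒ sub: ((x^2) - 4) + 5 = 5.
Step 2. [((x^2) - 4) + 5 = 5] subtract 5: x sits inside (… + 5). So sub: (x^2) - 4 = 0.
Step 3. [(x^2) - 4 = 0] 4 comes off first (add 4), so sub: x^2 = 4.
Step 4. [x^2 = 4] √ both sides: 4 ≥ 0 gives two branches. So sqrt: x = 2 or -2.

Answer: x ∈ {-2, 2}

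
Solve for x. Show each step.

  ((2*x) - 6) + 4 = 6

Step 1. [((2*x) - 6) + 4 = 6] 4 comes off first (subtract 4) ⇒ sub: (2*x) - 6 = 2.
Step 2. [(2*x) - 6 = 2] 2 | LHS and 2 | 2: pull 2 out ⇒ factor: x - 3 = 1.
Step 3. [x - 3 = 1] 3 comes off first (add 3). So sub: x = 4.

Answer: x ∈ {4}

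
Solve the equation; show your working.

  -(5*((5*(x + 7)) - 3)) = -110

Step 1. [-(5*((5*(x + 7)) - 3)) = -110] LHS negated; negate both sides, so neg: 5*((5*(x + 7)) - 3) = 110.
Step 2. [5*((5*(x + 7)) - 3) = 110] 5 out front; divide by 5, so div: (5*(x + 7)) - 3 = 22.
Step 3. [(5*(x + 7)) - 3 = 22] add 3: x sits inside (… - 3). So sub: 5*(x + 7) = 25.
Step 4. [5*(x + 7) = 25] LHS = 5·(…); ÷5 both sides. So div: x + 7 = 5.
Step 5. [x + 7 = 5] peel the +7: subtract 7 from each side ⇒ sub: x = -2.

Answer: x ∈ {-2}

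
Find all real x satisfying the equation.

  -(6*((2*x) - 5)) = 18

Step 1. [-(6*((2*x) - 5)) = 18] leading − — multiply by −1 ⇒ neg: 6*((2*x) - 5) = -18.
Step 2. [6*((2*x) - 5) = -18] divide by the outer 6, so div: (2*x) - 5 = -3.
Step 3. [(2*x) - 5 = -3] peel the -5: add 5 from each side. So sub: 2*x = 2.
Step 4. [2*x = 2] 2·(inner) — divide through by 2. So div: x = 1.

Answer: x ∈ {1}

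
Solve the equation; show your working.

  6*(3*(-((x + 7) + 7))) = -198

Step 1. [6*(3*(-((x + 7) + 7))) = -198] LHS = 6·(…); ÷6 both sides, so div: 3*(-((x + 7) + 7)) = -33.
Step 2. [3*(-((x + 7) + 7)) = -33] 3 out front; divide by 3, so div: -((x + 7) + 7) = -11.
Step 3. [-((x + 7) + 7) = -11] flip signs both sides, so neg: (x + 7) + 7 = 11.
Step 4. [(x + 7) + 7 = 11] subtract 7: x sits inside (… + 7), so sub: x + 7 = 4.
Step 5. [x + 7 = 4] peel the +7: subtract 7 from each side, so sub: x = -3.

Answer: x ∈ {-3}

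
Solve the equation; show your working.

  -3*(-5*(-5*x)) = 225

Step 1. [-3*(-5*(-5*x)) = 225] LHS = -3·(…); ÷-3 both sides ⇒ div: -5*(-5*x) = -75.
Step 2. [-5*(-5*x) = -75] LHS = -5·(…); ÷-5 both sides. So div: -5*x = 15.
Step 3. [-5*x = 15] leading coefficient -5: divide by -5. So div: x = -3.

Answer: x ∈ {-3}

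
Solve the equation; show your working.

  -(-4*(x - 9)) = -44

Step 1. [-(-4*(x - 9)) = -44] LHS negated; negate both sides, so neg: -4*(x - 9) = 44.
Step 2. [-4*(x - 9) = 44] -4·(inner) — divide through by -4 ⇒ div: x - 9 = -11.
Step 3. [x - 9 = -11] add 9: x sits inside (… - 9). So sub: x = -2.

Answer: x ∈ {-2}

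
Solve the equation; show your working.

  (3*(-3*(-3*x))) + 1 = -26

Step 1. [(3*(-3*(-3*x))) + 1 = -26] subtract 1: x sits inside (… + 1) ⇒ sub: 3*(-3*(-3*x)) = -27.
Step 2. [3*(-3*(-3*x)) = -27] 3·(inner) — divide through by 3, so div: -3*(-3*x) = -9.
Step 3. [-3*(-3*x) = -9] -3 out front; divide by -3. So div: -3*x = 3.
Step 4. [-3*x = 3] -3 out front; divide by -3. So div: x = -1.

Answer: x ∈ {-1}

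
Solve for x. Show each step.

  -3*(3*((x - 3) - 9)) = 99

Step 1. [-3*(3*((x - 3) - 9)) = 99] -3 out front; divide by -3. So div: 3*((x - 3) - 9) = -33.
Step 2. [3*((x - 3) - 9) = -33] 3 out front; divide by 3 ⇒ div: (x - 3) - 9 = -11.
Step 3. [(x - 3) - 9 = -11] peel the -9: add 9 from each side ⇒ sub: x - 3 = -2.
Step 4. [x - 3 = -2] the outer -3 inverts by adding 3 ⇒ sub: x = 1.

Answer: x ∈ {1}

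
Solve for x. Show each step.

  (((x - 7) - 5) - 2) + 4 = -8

Step 1. [(((x - 7) - 5) - 2) + 4 = -8] subtract 4: x sits inside (… + 4). So sub: ((x - 7) - 5) - 2 = -12.
Step 2. [((x - 7) - 5) - 2 = -12] the outer -2 inverts by adding 2 ⇒ sub: (x - 7) - 5 = -10.
Step 3. [(x - 7) - 5 = -10] add 5: x sits inside (… - 5). So sub: x - 7 = -5.
Step 4. [x - 7 = -5] add 7: x sits inside (… - 7) ⇒ sub: x = 2.

Answer: x ∈ {2}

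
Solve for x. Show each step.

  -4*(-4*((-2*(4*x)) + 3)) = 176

Step 1. [-4*(-4*((-2*(4*x)) + 3)) = 176] -4 out front; divide by -4 ⇒ div: -4*((-2*(4*x)) + 3) = -44.
Step 2. [-4*((-2*(4*x)) + 3) = -44] -4 out front; divide by -4, so div: (-2*(4*x)) + 3 = 11.
Step 3. [(-2*(4*x)) + 3 = 11] peel the +3: subtract 3 from each side. So sub: -2*(4*x) = 8.
Step 4. [-2*(4*x) = 8] -2·(inner) — divide through by -2, so div: 4*x = -4.
Step 5. [4*x = -4] LHS = 4·(…); ÷4 both sides, so div: x = -1.

Answer: x ∈ {-1}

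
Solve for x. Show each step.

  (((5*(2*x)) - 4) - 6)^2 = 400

Step 1. [(((5*(2*x)) - 4) - 6)^2 = 400] 400 ≥ 0, LHS is (·)² — take ±√ ⇒ sqrt: ((5*(2*x)) - 4) - 6 = 20 or -20.
Step 2. [((5*(2*x)) - 4) - 6 = 20 or -20] the outer -6 inverts by adding 6, so sub: (5*(2*x)) - 4 = 26 or -14.
Step 3. [(5*(2*x)) - 4 = 26 or -14] 4 comes off first (add 4) ⇒ sub: 5*(2*x) = 30 or -10.
Step 4. [5*(2*x) = 30 or -10] divide by the outer 5. So div: 2*x = 6 or -2.
Step 5. [2*x = 6 or -2] LHS = 2·(…); ÷2 both sides ⇒ div: x = 3 or -1.

Answer: x ∈ {-1, 3}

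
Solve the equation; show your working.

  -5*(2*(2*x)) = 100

Step 1. [-5*(2*(2*x)) = 100] LHS = -5·(…); ÷-5 both sides. So div: 2*(2*x) = -20.
Step 2. [2*(2*x) = -20] 2 out front; divide by 2 ⇒ div: 2*x = -10.
Step 3. [2*x = -10] 2·(inner) — divide through by 2. So div: x = -5.

Answer: x ∈ {-5}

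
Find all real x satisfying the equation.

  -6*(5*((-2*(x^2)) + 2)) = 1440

Step 1. [-6*(5*((-2*(x^2)) + 2)) = 1440] -6·(inner) — divide through by -6 ⇒ div: 5*((-2*(x^2)) + 2) = -240.
Step 2. [5*((-2*(x^2)) + 2) = -240] leading coefficient 5: divide by 5 ⇒ div: (-2*(x^2)) + 2 = -48.
Step 3. [(-2*(x^2)) + 2 = -48] common factor -2 (LHS and -48) — divide through ⇒ factor: (x^2) - 1 = 24.
Step 4. [(x^2) - 1 = 24] peel the -1: add 1 from each side. So sub: x^2 = 25.
Step 5. [x^2 = 25] √ both sides: 25 ≥ 0 gives two branches, so sqrt: x = 5 or -5.

Answer: x ∈ {-5, 5}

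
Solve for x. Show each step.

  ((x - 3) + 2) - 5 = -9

Step 1. [((x - 3) + 2) - 5 = -9] 5 comes off first (add 5). So sub: (x - 3) + 2 = -4.
Step 2. [(x - 3) + 2 = -4] +2 is outermost — subtract 2 both sides, so sub: x - 3 = -6.
Step 3. [x - 3 = -6] peel the -3: add 3 from each side, so sub: x = -3.

Answer: x ∈ {-3}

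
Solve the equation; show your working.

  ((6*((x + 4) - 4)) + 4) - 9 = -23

Step 1. [((6*((x + 4) - 4)) + 4) - 9 = -23] -9 is outermost — add 9 both sides ⇒ sub: (6*((x + 4) - 4)) + 4 = -14.
Step 2. [(6*((x + 4) - 4)) + 4 = -14] +4 is outermost — subtract 4 both sides. So sub: 6*((x + 4) - 4) = -18.
Step 3. [6*((x + 4) - 4) = -18] 6·(inner) — divide through by 6 ⇒ div: (x + 4) - 4 = -3.
Step 4. [(x + 4) - 4 = -3] add 4: x sits inside (… - 4). So sub: x + 4 = 1.
Step 5. [x + 4 = 1] subtract 4: x sits inside (… + 4). So sub: x = -3.

Answer: x ∈ {-3}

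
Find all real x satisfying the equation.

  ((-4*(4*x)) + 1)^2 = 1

Step 1. [((-4*(4*x)) + 1)^2 = 1] 1 ≥ 0, LHS is (·)² — take ±√ ⇒ sqrt: (-4*(4*x)) + 1 = 1 or -1.
Step 2. [(-4*(4*x)) + 1 = 1 or -1] subtract 1: x sits inside (… + 1), so sub: -4*(4*x) = 0 or -2.
Step 3. [-4*(4*x) = 0 or -2] -4 out front; divide by -4 ⇒ div: 4*x = 0 or 1/2.
Step 4. [4*x = 0 or 1/2] 4·(inner) — divide through by 4 ⇒ div: x = 0 or 1/8.

Answer: x ∈ {0, 1/8}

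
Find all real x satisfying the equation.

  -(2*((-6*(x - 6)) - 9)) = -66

Step 1. [-(2*((-6*(x - 6)) - 9)) = -66] leading − — multiply by −1, so neg: 2*((-6*(x - 6)) - 9) = 66.
Step 2. [2*((-6*(x - 6)) - 9) = 66] 2·(inner) — divide through by 2. So div: (-6*(x - 6)) - 9 = 33.
Step 3. [(-6*(x - 6)) - 9 = 33] add 9: x sits inside (… - 9) ⇒ sub: -6*(x - 6) = 42.
Step 4. [-6*(x - 6) = 42] LHS = -6·(…); ÷-6 both sides. So div: x - 6 = -7.
Step 5. [x - 6 = -7] peel the -6: add 6 from each side. So sub: x = -1.

Answer: x ∈ {-1}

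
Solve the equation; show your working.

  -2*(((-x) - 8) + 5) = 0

Step 1. [-2*(((-x) - 8) + 5) = 0] -2 out front; divide by -2 ⇒ div: ((-x) - 8) + 5 = 0.
Step 2. [((-x) - 8) + 5 = 0] the outer +5 inverts by subtracting 5. So sub: (-x) - 8 = -5.
Step 3. [(-x) - 8 = -5] -8 is outermost — add 8 both sides. So sub: -x = 3.
Step 4. [-x = 3] flip signs both sides, so neg: x = -3.

Answer: x ∈ {-3}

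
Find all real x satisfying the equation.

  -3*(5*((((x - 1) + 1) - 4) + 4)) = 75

Step 1. [-3*(5*((((x - 1) + 1) - 4) + 4)) = 75] leading coefficient -3: divide by -3 ⇒ div: 5*((((x - 1) + 1) - 4) + 4) = -25.
Step 2. [5*((((x - 1) + 1) - 4) + 4) = -25] divide by the outer 5, so div: (((x - 1) + 1) - 4) + 4 = -5.
Step 3. [(((x - 1) + 1) - 4) + 4 = -5] peel the +4: subtract 4 from each side, so sub: ((x - 1) + 1) - 4 = -9.
Step 4. [((x - 1) + 1) - 4 = -9] peel the -4: add 4 from each side ⇒ sub: (x - 1) + 1 = -5.
Step 5. [(x - 1) + 1 = -5] subtract 1: x sits inside (… + 1), so sub: x - 1 = -6.
Step 6. [x - 1 = -6] the outer -1 inverts by adding 1 ⇒ sub: x = -5.

Answer: x ∈ {-5}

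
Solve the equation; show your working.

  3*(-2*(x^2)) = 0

Step 1. [3*(-2*(x^2)) = 0] divide by the outer 3, so div: -2*(x^2) = 0.
Step 2. [-2*(x^2) = 0] leading coefficient -2: divide by -2 ⇒ div: x^2 = 0.
Step 3. [x^2 = 0] LHS squared, RHS 0 ≥ 0: apply √ (±), so sqrt: x = 0.

Answer: x ∈ {0}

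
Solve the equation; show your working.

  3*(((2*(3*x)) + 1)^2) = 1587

Step 1. [3*(((2*(3*x)) + 1)^2) = 1587] divide by the outer 3 ⇒ div: ((2*(3*x)) + 1)^2 = 529.
Step 2. [((2*(3*x)) + 1)^2 = 529] √ both sides: 529 ≥ 0 gives two branches, so sqrt: (2*(3*x)) + 1 = 23 or -23.
Step 3. [(2*(3*x)) + 1 = 23 or -23] +1 is outermost — subtract 1 both sides. So sub: 2*(3*x) = 22 or -24.
Step 4. [2*(3*x) = 22 or -24] LHS = 2·(…); ÷2 both sides ⇒ div: 3*x = 11 or -12.
Step 5. [3*x = 11 or -12] leading coefficient 3: divide by 3, so div: x = 11/3 or -4.

Answer: x ∈ {-4, 11/3}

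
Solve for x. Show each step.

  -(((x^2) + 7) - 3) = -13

Step 1. [-(((x^2) + 7) - 3) = -13] LHS negated; negate both sides ⇒ neg: ((x^2) + 7) - 3 = 13.
Step 2. [((x^2) + 7) - 3 = 13] the outer -3 inverts by adding 3, so sub: (x^2) + 7 = 16.
Step 3. [(x^2) + 7 = 16] subtract 7: x sits inside (… + 7). So sub: x^2 = 9.
Step 4. [x^2 = 9] LHS squared, RHS 9 ≥ 0: apply √ (±) ⇒ sqrt: x = 3 or -3.

Answer: x ∈ {-3, 3}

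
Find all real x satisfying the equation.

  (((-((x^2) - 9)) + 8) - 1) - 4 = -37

Step 1. [(((-((x^2) - 9)) + 8) - 1) - 4 = -37] add 4: x sits inside (… - 4), so sub: ((-((x^2) - 9)) + 8) - 1 = -33.
Step 2. [((-((x^2) - 9)) + 8) - 1 = -33] peel the -1: add 1 from each side. So sub: (-((x^2) - 9)) + 8 = -32.
Step 3. [(-((x^2) - 9)) + 8 = -32] +8 is outermost — subtract 8 both sides. So sub: -((x^2) - 9) = -40.
Step 4. [-((x^2) - 9) = -40] LHS negated; negate both sides. So neg: (x^2) - 9 = 40.
Step 5. [(x^2) - 9 = 40] the outer -9 inverts by adding 9 ⇒ sub: x^2 = 49.
Step 6. [x^2 = 49] LHS squared, RHS 49 ≥ 0: apply √ (±), so sqrt: x = 7 or -7.

Answer: x ∈ {-7, 7}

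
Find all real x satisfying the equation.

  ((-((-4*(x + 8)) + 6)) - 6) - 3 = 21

Step 1. [((-((-4*(x + 8)) + 6)) - 6) - 3 = 21] 3 comes off first (add 3) ⇒ sub: (-((-4*(x + 8)) + 6)) - 6 = 24.
Step 2. [(-((-4*(x + 8)) + 6)) - 6 = 24] the outer -6 inverts by adding 6, so sub: -((-4*(x + 8)) + 6) = 30.
Step 3. [-((-4*(x + 8)) + 6) = 30] flip signs both sides. So neg: (-4*(x + 8)) + 6 = -30.
Step 4. [(-4*(x + 8)) + 6 = -30] the outer +6 inverts by subtracting 6 ⇒ sub: -4*(x + 8) = -36.
Step 5. [-4*(x + 8) = -36] leading coefficient -4: divide by -4. So div: x + 8 = 9.
Step 6. [x + 8 = 9] peel the +8: subtract 8 from each side ⇒ sub: x = 1.

Answer: x ∈ {1}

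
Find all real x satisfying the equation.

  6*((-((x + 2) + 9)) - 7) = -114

Step 1. [6*((-((x + 2) + 9)) - 7) = -114] 6 out front; divide by 6 ⇒ div: (-((x + 2) + 9)) - 7 = -19.
Step 2. [(-((x + 2) + 9)) - 7 = -19] -7 is outermost — add 7 both sides, so sub: -((x + 2) + 9) = -12.
Step 3. [-((x + 2) + 9) = -12] leading − — multiply by −1. So neg: (x + 2) + 9 = 12.
Step 4. [(x + 2) + 9 = 12] subtract 9: x sits inside (… + 9), so sub: x + 2 = 3.
Step 5. [x + 2 = 3] the outer +2 inverts by subtracting 2, so sub: x = 1.

Answer: x ∈ {1}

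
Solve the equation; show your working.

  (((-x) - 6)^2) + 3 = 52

Step 1. [(((-x) - 6)^2) + 3 = 52] the outer +3 inverts by subtracting 3 ⇒ sub: ((-x) - 6)^2 = 49.
Step 2. [((-x) - 6)^2 = 49] LHS squared, RHS 49 ≥ 0: apply √ (±) ⇒ sqrt: (-x) - 6 = 7 or -7.
Step 3. [(-x) - 6 = 7 or -7] -6 is outermost — add 6 both sides ⇒ sub: -x = 13 or -1.
Step 4. [-x = 13 or -1] flip signs both sides, so neg: x = -13 or 1.

Answer: x ∈ {-13, 1}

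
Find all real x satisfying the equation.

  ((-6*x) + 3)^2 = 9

Step 1. [((-6*x) + 3)^2 = 9] √ both sides: 9 ≥ 0 gives two branches, so sqrt: (-6*x) + 3 = 3 or -3.
Step 2. [(-6*x) + 3 = 3 or -3] peel the +3: subtract 3 from each side. So sub: -6*x = 0 or -6.
Step 3. [-6*x = 0 or -6] divide by the outer -6. So div: x = 0 or 1.

Answer: x ∈ {0, 1}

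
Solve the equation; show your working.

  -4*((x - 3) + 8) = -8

Step 1. [-4*((x - 3) + 8) = -8] -4 out front; divide by -4. So div: (x - 3) + 8 = 2.
Step 2. [(x - 3) + 8 = 2] peel the +8: subtract 8 from each side. So sub: x - 3 = -6.
Step 3. [x - 3 = -6] peel the -3: add 3 from each side. So sub: x = -3.

Answer: x ∈ {-3}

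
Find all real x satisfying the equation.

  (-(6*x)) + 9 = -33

Step 1. [(-(6*x)) + 9 = -33] 9 comes off first (subtract 9), so sub: -(6*x) = -42.
Step 2. [-(6*x) = -42] flip signs both sides, so neg: 6*x = 42.
Step 3. [6*x = 42] 6·(inner) — divide through by 6. So div: x = 7.

Answer: x ∈ {7}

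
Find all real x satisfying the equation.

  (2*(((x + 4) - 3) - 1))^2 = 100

Step 1. [(2*(((x + 4) - 3) - 1))^2 = 100] LHS squared, RHS 100 ≥ 0: apply √ (±). So sqrt: 2*(((x + 4) - 3) - 1) = 10 or -10.
Step 2. [2*(((x + 4) - 3) - 1) = 10 or -10] 2·(inner) — divide through by 2 ⇒ div: ((x + 4) - 3) - 1 = 5 or -5.
Step 3. [((x + 4) - 3) - 1 = 5 or -5] the outer -1 inverts by adding 1. So sub: (x + 4) - 3 = 6 or -4.
Step 4. [(x + 4) - 3 = 6 or -4] add 3: x sits inside (… - 3), so sub: x + 4 = 9 or -1.
Step 5. [x + 4 = 9 or -1] peel the +4: subtract 4 from each side, so sub: x = 5 or -5.

Answer: x ∈ {-5, 5}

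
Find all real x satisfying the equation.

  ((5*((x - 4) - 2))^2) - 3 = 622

Step 1. [((5*((x - 4) - 2))^2) - 3 = 622] add 3: x sits inside (… - 3), so sub: (5*((x - 4) - 2))^2 = 625.
Step 2. [(5*((x - 4) - 2))^2 = 625] LHS squared, RHS 625 ≥ 0: apply √ (±), so sqrt: 5*((x - 4) - 2) = 25 or -25.
Step 3. [5*((x - 4) - 2) = 25 or -25] 5 out front; divide by 5. So div: (x - 4) - 2 = 5 or -5.
Step 4. [(x - 4) - 2 = 5 or -5] add 2: x sits inside (… - 2) ⇒ sub: x - 4 = 7 or -3.
Step 5. [x - 4 = 7 or -3] -4 is outermost — add 4 both sides ⇒ sub: x = 11 or 1.

Answer: x ∈ {1, 11}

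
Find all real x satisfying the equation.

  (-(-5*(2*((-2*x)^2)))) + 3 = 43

Step 1. [(-(-5*(2*((-2*x)^2)))) + 3 = 43] peel the +3: subtract 3 from each side. So sub: -(-5*(2*((-2*x)^2))) = 40.
Step 2. [-(-5*(2*((-2*x)^2))) = 40] flip signs both sides, so neg: -5*(2*((-2*x)^2)) = -40.
Step 3. [-5*(2*((-2*x)^2)) = -40] -5·(inner) — divide through by -5, so div: 2*((-2*x)^2) = 8.
Step 4. [2*((-2*x)^2) = 8] leading coefficient 2: divide by 2, so div: (-2*x)^2 = 4.
Step 5. [(-2*x)^2 = 4] √ both sides: 4 ≥ 0 gives two branches, so sqrt: -2*x = 2 or -2.
Step 6. [-2*x = 2 or -2] LHS = -2·(…); ÷-2 both sides ⇒ div: x = -1 or 1.

Answer: x ∈ {-1, 1}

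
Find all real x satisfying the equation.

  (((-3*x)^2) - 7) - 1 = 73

Step 1. [(((-3*x)^2) - 7) - 1 = 73] 1 comes off first (add 1). So sub: ((-3*x)^2) - 7 = 74.
Step 2. [((-3*x)^2) - 7 = 74] peel the -7: add 7 from each side, so sub: (-3*x)^2 = 81.
Step 3. [(-3*x)^2 = 81] 81 ≥ 0, LHS is (·)² — take ±√. So sqrt: -3*x = 9 or -9.
Step 4. [-3*x = 9 or -9] leading coefficient -3: divide by -3. So div: x = -3 or 3.

Answer: x ∈ {-3, 3}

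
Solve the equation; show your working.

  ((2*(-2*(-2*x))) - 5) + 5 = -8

Step 1. [((2*(-2*(-2*x))) - 5) + 5 = -8] the outer +5 inverts by subtracting 5. So sub: (2*(-2*(-2*x))) - 5 = -13.
Step 2. [(2*(-2*(-2*x))) - 5 = -13] -5 is outermost — add 5 both sides, so sub: 2*(-2*(-2*x)) = -8.
Step 3. [2*(-2*(-2*x)) = -8] LHS = 2·(…); ÷2 both sides ⇒ div: -2*(-2*x) = -4.
Step 4. [-2*(-2*x) = -4] divide by the outer -2, so div: -2*x = 2.
Step 5. [-2*x = 2] -2·(inner) — divide through by -2. So div: x = -1.

Answer: x ∈ {-1}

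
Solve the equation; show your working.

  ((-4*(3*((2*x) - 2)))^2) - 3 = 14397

Step 1. [((-4*(3*((2*x) - 2)))^2) - 3 = 14397] peel the -3: add 3 from each side, so sub: (-4*(3*((2*x) - 2)))^2 = 14400.
Step 2. [(-4*(3*((2*x) - 2)))^2 = 14400] 14400 ≥ 0, LHS is (·)² — take ±√, so sqrt: -4*(3*((2*x) - 2)) = 120 or -120.
Step 3. [-4*(3*((2*x) - 2)) = 120 or -120] -4·(inner) — divide through by -4 ⇒ div: 3*((2*x) - 2) = -30 or 30.
Step 4. [3*((2*x) - 2) = -30 or 30] 3·(inner) — divide through by 3 ⇒ div: (2*x) - 2 = -10 or 10.
Step 5. [(2*x) - 2 = -10 or 10] common factor 2 (LHS and -10 or 10) — divide through. So factor: x - 1 = -5 or 5.
Step 6. [x - 1 = -5 or 5] peel the -1: add 1 from each side, so sub: x = -4 or 6.

Answer: x ∈ {-4, 6}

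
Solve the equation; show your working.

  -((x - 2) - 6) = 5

Step 1. [-((x - 2) - 6) = 5] leading − — multiply by −1, so neg: (x - 2) - 6 = -5.
Step 2. [(x - 2) - 6 = -5] 6 comes off first (add 6). So sub: x - 2 = 1.
Step 3. [x - 2 = 1] the outer -2 inverts by adding 2, so sub: x = 3.

Answer: x ∈ {3}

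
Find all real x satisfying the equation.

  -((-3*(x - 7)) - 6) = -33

Step 1. [-((-3*(x - 7)) - 6) = -33] leading − — multiply by −1, so neg: (-3*(x - 7)) - 6 = 33.
Step 2. [(-3*(x - 7)) - 6 = 33] add 6: x sits inside (… - 6) ⇒ sub: -3*(x - 7) = 39.
Step 3. [-3*(x - 7) = 39] -3 out front; divide by -3, so div: x - 7 = -13.
Step 4. [x - 7 = -13] the outer -7 inverts by adding 7 ⇒ sub: x = -6.

Answer: x ∈ {-6}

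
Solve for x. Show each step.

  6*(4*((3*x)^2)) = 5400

Step 1. [6*(4*((3*x)^2)) = 5400] LHS = 6·(…); ÷6 both sides, so div: 4*((3*x)^2) = 900.
Step 2. [4*((3*x)^2) = 900] 4·(inner) — divide through by 4. So div: (3*x)^2 = 225.
Step 3. [(3*x)^2 = 225] LHS squared, RHS 225 ≥ 0: apply √ (±), so sqrt: 3*x = 15 or -15.
Step 4. [3*x = 15 or -15] leading coefficient 3: divide by 3, so div: x = 5 or -5.

Answer: x ∈ {-5, 5}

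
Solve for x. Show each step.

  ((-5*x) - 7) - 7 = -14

Step 1. [((-5*x) - 7) - 7 = -14] the outer -7 inverts by adding 7. So sub: (-5*x) - 7 = -7.
Step 2. [(-5*x) - 7 = -7] peel the -7: add 7 from each side, so sub: -5*x = 0.
Step 3. [-5*x = 0] leading coefficient -5: divide by -5 ⇒ div: x = 0.

Answer: x ∈ {0}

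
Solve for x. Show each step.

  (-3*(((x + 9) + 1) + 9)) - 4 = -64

Step 1. [(-3*(((x + 9) + 1) + 9)) - 4 = -64] peel the -4: add 4 from each side. So sub: -3*(((x + 9) + 1) + 9) = -60.
Step 2. [-3*(((x + 9) + 1) + 9) = -60] LHS = -3·(…); ÷-3 both sides ⇒ div: ((x + 9) + 1) + 9 = 20.
Step 3. [((x + 9) + 1) + 9 = 20] peel the +9: subtract 9 from each side ⇒ sub: (x + 9) + 1 = 11.
Step 4. [(x + 9) + 1 = 11] peel the +1: subtract 1 from each side ⇒ sub: x + 9 = 10.
Step 5. [x + 9 = 10] the outer +9 inverts by subtracting 9, so sub: x = 1.

Answer: x ∈ {1}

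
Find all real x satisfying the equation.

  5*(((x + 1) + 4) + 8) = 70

Step 1. [5*(((x + 1) + 4) + 8) = 70] divide by the outer 5. So div: ((x + 1) + 4) + 8 = 14.
Step 2. [((x + 1) + 4) + 8 = 14] 8 comes off first (subtract 8), so sub: (x + 1) + 4 = 6.
Step 3. [(x + 1) + 4 = 6] 4 comes off first (subtract 4). So sub: x + 1 = 2.
Step 4. [x + 1 = 2] subtract 1: x sits inside (… + 1), so sub: x = 1.

Answer: x ∈ {1}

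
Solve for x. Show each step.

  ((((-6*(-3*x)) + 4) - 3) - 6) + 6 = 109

Step 1. [((((-6*(-3*x)) + 4) - 3) - 6) + 6 = 109] subtract 6: x sits inside (… + 6), so sub: (((-6*(-3*x)) + 4) - 3) - 6 = 103.
Step 2. [(((-6*(-3*x)) + 4) - 3) - 6 = 103] -6 is outermost — add 6 both sides. So sub: ((-6*(-3*x)) + 4) - 3 = 109.
Step 3. [((-6*(-3*x)) + 4) - 3 = 109] -3 is outermost — add 3 both sides, so sub: (-6*(-3*x)) + 4 = 112.
Step 4. [(-6*(-3*x)) + 4 = 112] +4 is outermost — subtract 4 both sides. So sub: -6*(-3*x) = 108.
Step 5. [-6*(-3*x) = 108] LHS = -6·(…); ÷-6 both sides. So div: -3*x = -18.
Step 6. [-3*x = -18] leading coefficient -3: divide by -3, so div: x = 6.

Answer: x ∈ {6}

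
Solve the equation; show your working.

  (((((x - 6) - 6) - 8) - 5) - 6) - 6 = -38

Step 1. [(((((x - 6) - 6) - 8) - 5) - 6) - 6 = -38] peel the -6: add 6 from each side. So sub: ((((x - 6) - 6) - 8) - 5) - 6 = -32.
Step 2. [((((x - 6) - 6) - 8) - 5) - 6 = -32] peel the -6: add 6 from each side. So sub: (((x - 6) - 6) - 8) - 5 = -26.
Step 3. [(((x - 6) - 6) - 8) - 5 = -26] the outer -5 inverts by adding 5. So sub: ((x - 6) - 6) - 8 = -21.
Step 4. [((x - 6) - 6) - 8 = -21] -8 is outermost — add 8 both sides ⇒ sub: (x - 6) - 6 = -13.
Step 5. [(x - 6) - 6 = -13] -6 is outermost — add 6 both sides ⇒ sub: x - 6 = -7.
Step 6. [x - 6 = -7] peel the -6: add 6 from each side ⇒ sub: x = -1.

Answer: x ∈ {-1}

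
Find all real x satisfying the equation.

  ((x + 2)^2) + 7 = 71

Step 1. [((x + 2)^2) + 7 = 71] 7 comes off first (subtract 7), so sub: (x + 2)^2 = 64.
Step 2. [(x + 2)^2 = 64] 64 ≥ 0, LHS is (·)² — take ±√ ⇒ sqrt: x + 2 = 8 or -8.
Step 3. [x + 2 = 8 or -8] +2 is outermost — subtract 2 both sides, so sub: x = 6 or -10.

Answer: x ∈ {-10, 6}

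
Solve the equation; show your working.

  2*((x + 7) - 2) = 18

Step 1. [2*((x + 7) - 2) = 18] 2 out front; divide by 2, so div: (x + 7) - 2 = 9.
Step 2. [(x + 7) - 2 = 9] -2 is outermost — add 2 both sides ⇒ sub: x + 7 = 11.
Step 3. [x + 7 = 11] the outer +7 inverts by subtracting 7. So sub: x = 4.

Answer: x ∈ {4}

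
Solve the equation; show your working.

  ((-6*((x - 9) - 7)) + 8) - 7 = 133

Step 1. [((-6*((x - 9) - 7)) + 8) - 7 = 133] add 7: x sits inside (… - 7) ⇒ sub: (-6*((x - 9) - 7)) + 8 = 140.
Step 2. [(-6*((x - 9) - 7)) + 8 = 140] subtract 8: x sits inside (… + 8), so sub: -6*((x - 9) - 7) = 132.
Step 3. [-6*((x - 9) - 7) = 132] leading coefficient -6: divide by -6, so div: (x - 9) - 7 = -22.
Step 4. [(x - 9) - 7 = -22] add 7: x sits inside (… - 7) ⇒ sub: x - 9 = -15.
Step 5. [x - 9 = -15] peel the -9: add 9 from each side ⇒ sub: x = -6.

Answer: x ∈ {-6}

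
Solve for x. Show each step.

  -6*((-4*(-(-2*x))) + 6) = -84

Step 1. [-6*((-4*(-(-2*x))) + 6) = -84] LHS = -6·(…); ÷-6 both sides. So div: (-4*(-(-2*x))) + 6 = 14.
Step 2. [(-4*(-(-2*x))) + 6 = 14] +6 is outermost — subtract 6 both sides ⇒ sub: -4*(-(-2*x)) = 8.
Step 3. [-4*(-(-2*x)) = 8] divide by the outer -4, so div: -(-2*x) = -2.
Step 4. [-(-2*x) = -2] leading − — multiply by −1, so neg: -2*x = 2.
Step 5. [-2*x = 2] -2·(inner) — divide through by -2, so div: x = -1.

Answer: x ∈ {-1}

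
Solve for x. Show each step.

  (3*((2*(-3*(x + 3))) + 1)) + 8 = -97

Step 1. [(3*((2*(-3*(x + 3))) + 1)) + 8 = -97] the outer +8 inverts by subtracting 8 ⇒ sub: 3*((2*(-3*(x + 3))) + 1) = -105.
Step 2. [3*((2*(-3*(x + 3))) + 1) = -105] leading coefficient 3: divide by 3, so div: (2*(-3*(x + 3))) + 1 = -35.
Step 3. [(2*(-3*(x + 3))) + 1 = -35] subtract 1: x sits inside (… + 1) ⇒ sub: 2*(-3*(x + 3)) = -36.
Step 4. [2*(-3*(x + 3)) = -36] 2·(inner) — divide through by 2 ⇒ div: -3*(x + 3) = -18.
Step 5. [-3*(x + 3) = -18] LHS = -3·(…); ÷-3 both sides, so div: x + 3 = 6.
Step 6. [x + 3 = 6] +3 is outermost — subtract 3 both sides ⇒ sub: x = 3.

Answer: x ∈ {3}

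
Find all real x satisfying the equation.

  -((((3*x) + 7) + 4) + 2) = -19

Step 1. [-((((3*x) + 7) + 4) + 2) = -19] leading − — multiply by −1 ⇒ neg: (((3*x) + 7) + 4) + 2 = 19.
Step 2. [(((3*x) + 7) + 4) + 2 = 19] +2 is outermost — subtract 2 both sides ⇒ sub: ((3*x) + 7) + 4 = 17.
Step 3. [((3*x) + 7) + 4 = 17] +4 is outermost — subtract 4 both sides, so sub: (3*x) + 7 = 13.
Step 4. [(3*x) + 7 = 13] +7 is outermost — subtract 7 both sides, so sub: 3*x = 6.
Step 5. [3*x = 6] 3 out front; divide by 3. So div: x = 2.

Answer: x ∈ {2}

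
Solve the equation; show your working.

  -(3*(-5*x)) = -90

Step 1. [-(3*(-5*x)) = -90] flip signs both sides ⇒ neg: 3*(-5*x) = 90.
Step 2. [3*(-5*x) = 90] 3 out front; divide by 3 ⇒ div: -5*x = 30.
Step 3. [-5*x = 30] -5·(inner) — divide through by -5 ⇒ div: x = -6.

Answer: x ∈ {-6}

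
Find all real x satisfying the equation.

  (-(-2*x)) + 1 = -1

Step 1. [(-(-2*x)) + 1 = -1] subtract 1: x sits inside (… + 1) ⇒ sub: -(-2*x) = -2.
Step 2. [-(-2*x) = -2] leading − — multiply by −1 ⇒ neg: -2*x = 2.
Step 3. [-2*x = 2] -2·(inner) — divide through by -2. So div: x = -1.

Answer: x ∈ {-1}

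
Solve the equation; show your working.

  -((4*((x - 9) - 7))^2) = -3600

Step 1. [-((4*((x - 9) - 7))^2) = -3600] leading − — multiply by −1. So neg: (4*((x - 9) - 7))^2 = 3600.
Step 2. [(4*((x - 9) - 7))^2 = 3600] LHS squared, RHS 3600 ≥ 0: apply √ (±) ⇒ sqrt: 4*((x - 9) - 7) = 60 or -60.
Step 3. [4*((x - 9) - 7) = 60 or -60] 4 out front; divide by 4, so div: (x - 9) - 7 = 15 or -15.
Step 4. [(x - 9) - 7 = 15 or -15] the outer -7 inverts by adding 7, so sub: x - 9 = 22 or -8.
Step 5. [x - 9 = 22 or -8] -9 is outermost — add 9 both sides, so sub: x = 31 or 1.

Answer: x ∈ {1, 31}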